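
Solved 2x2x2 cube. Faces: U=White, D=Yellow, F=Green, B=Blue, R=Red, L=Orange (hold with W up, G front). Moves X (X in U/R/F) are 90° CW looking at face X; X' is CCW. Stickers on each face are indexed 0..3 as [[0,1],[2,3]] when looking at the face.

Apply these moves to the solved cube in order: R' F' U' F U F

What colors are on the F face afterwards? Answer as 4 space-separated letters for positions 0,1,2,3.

Answer: G W B W

Derivation:
After move 1 (R'): R=RRRR U=WBWB F=GWGW D=YGYG B=YBYB
After move 2 (F'): F=WWGG U=WBRR R=GRYR D=OOYG L=OBOW
After move 3 (U'): U=BRWR F=OBGG R=WWYR B=GRYB L=YBOW
After move 4 (F): F=GOGB U=BRWB R=WWRR D=YWYG L=YOOO
After move 5 (U): U=WBBR F=WWGB R=GRRR B=YOYB L=GOOO
After move 6 (F): F=GWBW U=WBOO R=BRRR D=RGYG L=GYOW
Query: F face = GWBW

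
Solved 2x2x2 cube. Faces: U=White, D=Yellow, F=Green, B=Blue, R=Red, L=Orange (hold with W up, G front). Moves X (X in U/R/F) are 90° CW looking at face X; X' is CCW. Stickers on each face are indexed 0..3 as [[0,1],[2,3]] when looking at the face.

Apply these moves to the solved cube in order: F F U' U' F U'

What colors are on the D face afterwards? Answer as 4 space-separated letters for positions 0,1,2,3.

Answer: O O Y Y

Derivation:
After move 1 (F): F=GGGG U=WWOO R=WRWR D=RRYY L=OYOY
After move 2 (F): F=GGGG U=WWYY R=OROR D=WWYY L=OROR
After move 3 (U'): U=WYWY F=ORGG R=GGOR B=ORBB L=BBOR
After move 4 (U'): U=YYWW F=BBGG R=OROR B=GGBB L=OROR
After move 5 (F): F=GBGB U=YYRR R=WRWR D=OOYY L=OWOW
After move 6 (U'): U=YRYR F=OWGB R=GBWR B=WRBB L=GGOW
Query: D face = OOYY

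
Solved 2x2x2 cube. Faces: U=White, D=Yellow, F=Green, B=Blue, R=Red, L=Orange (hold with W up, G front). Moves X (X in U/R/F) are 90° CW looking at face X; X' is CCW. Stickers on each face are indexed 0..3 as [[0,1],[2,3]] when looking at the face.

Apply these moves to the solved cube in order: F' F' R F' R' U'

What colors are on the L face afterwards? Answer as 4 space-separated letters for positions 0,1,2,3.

After move 1 (F'): F=GGGG U=WWRR R=YRYR D=OOYY L=OWOW
After move 2 (F'): F=GGGG U=WWYY R=OROR D=WWYY L=OROR
After move 3 (R): R=OORR U=WGYG F=GWGY D=WBYB B=YBWB
After move 4 (F'): F=WYGG U=WGOR R=BOWR D=RRYB L=OGOY
After move 5 (R'): R=ORBW U=WWOY F=WGGR D=RYYG B=BBRB
After move 6 (U'): U=WYWO F=OGGR R=WGBW B=ORRB L=BBOY
Query: L face = BBOY

Answer: B B O Y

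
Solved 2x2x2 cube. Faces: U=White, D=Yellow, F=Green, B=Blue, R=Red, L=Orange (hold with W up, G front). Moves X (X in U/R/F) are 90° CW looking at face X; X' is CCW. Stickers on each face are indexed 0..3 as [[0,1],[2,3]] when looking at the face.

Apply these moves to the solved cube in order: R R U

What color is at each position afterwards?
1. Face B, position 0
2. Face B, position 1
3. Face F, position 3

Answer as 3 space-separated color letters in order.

Answer: O O B

Derivation:
After move 1 (R): R=RRRR U=WGWG F=GYGY D=YBYB B=WBWB
After move 2 (R): R=RRRR U=WYWY F=GBGB D=YWYW B=GBGB
After move 3 (U): U=WWYY F=RRGB R=GBRR B=OOGB L=GBOO
Query 1: B[0] = O
Query 2: B[1] = O
Query 3: F[3] = B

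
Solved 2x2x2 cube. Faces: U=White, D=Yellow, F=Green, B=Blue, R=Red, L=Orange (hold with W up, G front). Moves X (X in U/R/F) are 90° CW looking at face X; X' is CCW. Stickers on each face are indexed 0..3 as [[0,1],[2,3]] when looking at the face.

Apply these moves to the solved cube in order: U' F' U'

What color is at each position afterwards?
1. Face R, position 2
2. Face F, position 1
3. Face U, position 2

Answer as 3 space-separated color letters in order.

Answer: Y W W

Derivation:
After move 1 (U'): U=WWWW F=OOGG R=GGRR B=RRBB L=BBOO
After move 2 (F'): F=OGOG U=WWGR R=YGYR D=BOYY L=BWOW
After move 3 (U'): U=WRWG F=BWOG R=OGYR B=YGBB L=RROW
Query 1: R[2] = Y
Query 2: F[1] = W
Query 3: U[2] = W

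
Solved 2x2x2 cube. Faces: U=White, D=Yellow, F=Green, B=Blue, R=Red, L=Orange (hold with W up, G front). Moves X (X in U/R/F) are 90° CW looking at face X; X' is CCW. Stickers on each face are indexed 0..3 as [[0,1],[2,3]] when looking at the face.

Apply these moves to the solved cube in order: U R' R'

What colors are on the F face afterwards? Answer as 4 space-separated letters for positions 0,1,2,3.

After move 1 (U): U=WWWW F=RRGG R=BBRR B=OOBB L=GGOO
After move 2 (R'): R=BRBR U=WBWO F=RWGW D=YRYG B=YOYB
After move 3 (R'): R=RRBB U=WYWY F=RBGO D=YWYW B=GORB
Query: F face = RBGO

Answer: R B G O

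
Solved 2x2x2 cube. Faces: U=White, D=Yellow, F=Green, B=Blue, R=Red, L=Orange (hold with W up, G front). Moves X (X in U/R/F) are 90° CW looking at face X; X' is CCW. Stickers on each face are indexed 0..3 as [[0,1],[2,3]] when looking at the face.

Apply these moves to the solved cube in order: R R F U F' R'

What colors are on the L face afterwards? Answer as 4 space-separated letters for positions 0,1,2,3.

Answer: G Y O O

Derivation:
After move 1 (R): R=RRRR U=WGWG F=GYGY D=YBYB B=WBWB
After move 2 (R): R=RRRR U=WYWY F=GBGB D=YWYW B=GBGB
After move 3 (F): F=GGBB U=WYOO R=WRYR D=RRYW L=OYOW
After move 4 (U): U=OWOY F=WRBB R=GBYR B=OYGB L=GGOW
After move 5 (F'): F=RBWB U=OWGY R=RBRR D=GWYW L=GYOO
After move 6 (R'): R=BRRR U=OGGO F=RWWY D=GBYB B=WYWB
Query: L face = GYOO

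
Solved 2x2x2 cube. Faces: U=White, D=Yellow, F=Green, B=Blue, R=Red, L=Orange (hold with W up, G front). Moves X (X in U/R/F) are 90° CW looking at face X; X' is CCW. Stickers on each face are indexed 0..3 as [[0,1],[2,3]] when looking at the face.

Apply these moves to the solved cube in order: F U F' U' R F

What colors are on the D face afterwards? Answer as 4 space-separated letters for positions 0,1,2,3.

Answer: R R Y R

Derivation:
After move 1 (F): F=GGGG U=WWOO R=WRWR D=RRYY L=OYOY
After move 2 (U): U=OWOW F=WRGG R=BBWR B=OYBB L=GGOY
After move 3 (F'): F=RGWG U=OWBW R=RBRR D=GYYY L=GWOO
After move 4 (U'): U=WWOB F=GWWG R=RGRR B=RBBB L=OYOO
After move 5 (R): R=RRRG U=WWOG F=GYWY D=GBYR B=BBWB
After move 6 (F): F=WGYY U=WWOY R=ORGG D=RRYR L=OGOB
Query: D face = RRYR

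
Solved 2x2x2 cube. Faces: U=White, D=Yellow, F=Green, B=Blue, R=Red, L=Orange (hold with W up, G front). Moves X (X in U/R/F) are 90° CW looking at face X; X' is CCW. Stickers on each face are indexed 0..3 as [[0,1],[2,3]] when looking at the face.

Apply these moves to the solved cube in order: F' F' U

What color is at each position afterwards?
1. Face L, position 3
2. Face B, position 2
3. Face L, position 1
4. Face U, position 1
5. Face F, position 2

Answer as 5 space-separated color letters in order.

Answer: R B G W G

Derivation:
After move 1 (F'): F=GGGG U=WWRR R=YRYR D=OOYY L=OWOW
After move 2 (F'): F=GGGG U=WWYY R=OROR D=WWYY L=OROR
After move 3 (U): U=YWYW F=ORGG R=BBOR B=ORBB L=GGOR
Query 1: L[3] = R
Query 2: B[2] = B
Query 3: L[1] = G
Query 4: U[1] = W
Query 5: F[2] = G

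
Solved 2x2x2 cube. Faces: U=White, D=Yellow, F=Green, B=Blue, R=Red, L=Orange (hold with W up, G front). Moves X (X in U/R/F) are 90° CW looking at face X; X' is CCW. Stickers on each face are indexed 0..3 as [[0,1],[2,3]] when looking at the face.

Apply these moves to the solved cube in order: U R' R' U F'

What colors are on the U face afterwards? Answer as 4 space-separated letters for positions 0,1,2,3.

After move 1 (U): U=WWWW F=RRGG R=BBRR B=OOBB L=GGOO
After move 2 (R'): R=BRBR U=WBWO F=RWGW D=YRYG B=YOYB
After move 3 (R'): R=RRBB U=WYWY F=RBGO D=YWYW B=GORB
After move 4 (U): U=WWYY F=RRGO R=GOBB B=GGRB L=RBOO
After move 5 (F'): F=RORG U=WWGB R=WOYB D=BOYW L=RYOY
Query: U face = WWGB

Answer: W W G B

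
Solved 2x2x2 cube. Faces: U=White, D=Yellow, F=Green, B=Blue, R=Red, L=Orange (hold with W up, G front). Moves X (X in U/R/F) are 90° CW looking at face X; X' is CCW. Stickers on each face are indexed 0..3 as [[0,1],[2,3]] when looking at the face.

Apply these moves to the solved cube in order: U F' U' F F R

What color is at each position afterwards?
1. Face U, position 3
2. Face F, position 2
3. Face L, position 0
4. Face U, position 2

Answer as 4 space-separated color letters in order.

After move 1 (U): U=WWWW F=RRGG R=BBRR B=OOBB L=GGOO
After move 2 (F'): F=RGRG U=WWBR R=YBYR D=GOYY L=GWOW
After move 3 (U'): U=WRWB F=GWRG R=RGYR B=YBBB L=OOOW
After move 4 (F): F=RGGW U=WRWO R=WGBR D=YRYY L=OGOO
After move 5 (F): F=GRWG U=WROG R=WGOR D=BWYY L=OYOR
After move 6 (R): R=OWRG U=WROG F=GWWY D=BBYY B=GBRB
Query 1: U[3] = G
Query 2: F[2] = W
Query 3: L[0] = O
Query 4: U[2] = O

Answer: G W O O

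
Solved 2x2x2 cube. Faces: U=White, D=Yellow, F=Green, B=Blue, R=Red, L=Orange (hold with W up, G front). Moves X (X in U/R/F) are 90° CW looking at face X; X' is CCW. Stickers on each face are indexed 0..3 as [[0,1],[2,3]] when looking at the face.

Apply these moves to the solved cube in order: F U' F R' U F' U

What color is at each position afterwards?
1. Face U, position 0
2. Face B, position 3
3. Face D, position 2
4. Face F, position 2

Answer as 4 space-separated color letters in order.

Answer: Y B Y G

Derivation:
After move 1 (F): F=GGGG U=WWOO R=WRWR D=RRYY L=OYOY
After move 2 (U'): U=WOWO F=OYGG R=GGWR B=WRBB L=BBOY
After move 3 (F): F=GOGY U=WOYB R=WGOR D=WGYY L=BROR
After move 4 (R'): R=GRWO U=WBYW F=GOGB D=WOYY B=YRGB
After move 5 (U): U=YWWB F=GRGB R=YRWO B=BRGB L=GOOR
After move 6 (F'): F=RBGG U=YWYW R=ORWO D=ORYY L=GBOW
After move 7 (U): U=YYWW F=ORGG R=BRWO B=GBGB L=RBOW
Query 1: U[0] = Y
Query 2: B[3] = B
Query 3: D[2] = Y
Query 4: F[2] = G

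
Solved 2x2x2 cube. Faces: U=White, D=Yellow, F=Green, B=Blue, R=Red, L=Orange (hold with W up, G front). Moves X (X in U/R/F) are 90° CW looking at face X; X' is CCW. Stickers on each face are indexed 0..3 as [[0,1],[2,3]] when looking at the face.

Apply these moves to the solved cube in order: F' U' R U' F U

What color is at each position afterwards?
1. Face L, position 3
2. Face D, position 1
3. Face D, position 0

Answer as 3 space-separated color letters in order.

Answer: B O R

Derivation:
After move 1 (F'): F=GGGG U=WWRR R=YRYR D=OOYY L=OWOW
After move 2 (U'): U=WRWR F=OWGG R=GGYR B=YRBB L=BBOW
After move 3 (R): R=YGRG U=WWWG F=OOGY D=OBYY B=RRRB
After move 4 (U'): U=WGWW F=BBGY R=OORG B=YGRB L=RROW
After move 5 (F): F=GBYB U=WGWR R=WOWG D=ROYY L=ROOB
After move 6 (U): U=WWRG F=WOYB R=YGWG B=RORB L=GBOB
Query 1: L[3] = B
Query 2: D[1] = O
Query 3: D[0] = R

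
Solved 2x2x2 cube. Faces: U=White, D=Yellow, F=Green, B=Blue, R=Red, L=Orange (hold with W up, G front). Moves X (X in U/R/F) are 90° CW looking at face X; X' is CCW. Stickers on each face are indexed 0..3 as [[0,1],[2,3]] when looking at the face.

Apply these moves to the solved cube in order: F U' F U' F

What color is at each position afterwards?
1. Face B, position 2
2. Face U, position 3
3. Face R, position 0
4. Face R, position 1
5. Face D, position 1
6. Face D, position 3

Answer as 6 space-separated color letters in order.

After move 1 (F): F=GGGG U=WWOO R=WRWR D=RRYY L=OYOY
After move 2 (U'): U=WOWO F=OYGG R=GGWR B=WRBB L=BBOY
After move 3 (F): F=GOGY U=WOYB R=WGOR D=WGYY L=BROR
After move 4 (U'): U=OBWY F=BRGY R=GOOR B=WGBB L=WROR
After move 5 (F): F=GBYR U=OBRR R=WOYR D=OGYY L=WWOG
Query 1: B[2] = B
Query 2: U[3] = R
Query 3: R[0] = W
Query 4: R[1] = O
Query 5: D[1] = G
Query 6: D[3] = Y

Answer: B R W O G Y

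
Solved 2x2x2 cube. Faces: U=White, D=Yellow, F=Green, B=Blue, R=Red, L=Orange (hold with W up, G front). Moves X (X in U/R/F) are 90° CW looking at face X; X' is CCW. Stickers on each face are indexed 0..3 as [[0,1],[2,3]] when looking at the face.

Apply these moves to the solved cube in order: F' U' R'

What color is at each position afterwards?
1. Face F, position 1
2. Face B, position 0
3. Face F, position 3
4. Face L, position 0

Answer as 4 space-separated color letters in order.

After move 1 (F'): F=GGGG U=WWRR R=YRYR D=OOYY L=OWOW
After move 2 (U'): U=WRWR F=OWGG R=GGYR B=YRBB L=BBOW
After move 3 (R'): R=GRGY U=WBWY F=ORGR D=OWYG B=YROB
Query 1: F[1] = R
Query 2: B[0] = Y
Query 3: F[3] = R
Query 4: L[0] = B

Answer: R Y R B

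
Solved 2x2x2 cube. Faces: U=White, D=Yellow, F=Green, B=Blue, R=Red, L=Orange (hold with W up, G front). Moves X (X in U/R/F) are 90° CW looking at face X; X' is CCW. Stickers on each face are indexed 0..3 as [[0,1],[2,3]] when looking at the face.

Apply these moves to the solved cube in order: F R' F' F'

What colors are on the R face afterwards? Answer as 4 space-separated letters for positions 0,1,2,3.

Answer: Y R Y W

Derivation:
After move 1 (F): F=GGGG U=WWOO R=WRWR D=RRYY L=OYOY
After move 2 (R'): R=RRWW U=WBOB F=GWGO D=RGYG B=YBRB
After move 3 (F'): F=WOGG U=WBRW R=GRRW D=YYYG L=OBOO
After move 4 (F'): F=OGWG U=WBGR R=YRYW D=BOYG L=OWOR
Query: R face = YRYW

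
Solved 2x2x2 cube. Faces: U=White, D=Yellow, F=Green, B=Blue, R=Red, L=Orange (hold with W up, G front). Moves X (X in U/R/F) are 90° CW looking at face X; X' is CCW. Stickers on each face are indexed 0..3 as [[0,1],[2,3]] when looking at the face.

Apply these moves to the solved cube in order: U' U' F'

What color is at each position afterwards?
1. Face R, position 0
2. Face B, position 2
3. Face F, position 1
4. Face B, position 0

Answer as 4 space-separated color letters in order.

Answer: Y B G G

Derivation:
After move 1 (U'): U=WWWW F=OOGG R=GGRR B=RRBB L=BBOO
After move 2 (U'): U=WWWW F=BBGG R=OORR B=GGBB L=RROO
After move 3 (F'): F=BGBG U=WWOR R=YOYR D=ROYY L=RWOW
Query 1: R[0] = Y
Query 2: B[2] = B
Query 3: F[1] = G
Query 4: B[0] = G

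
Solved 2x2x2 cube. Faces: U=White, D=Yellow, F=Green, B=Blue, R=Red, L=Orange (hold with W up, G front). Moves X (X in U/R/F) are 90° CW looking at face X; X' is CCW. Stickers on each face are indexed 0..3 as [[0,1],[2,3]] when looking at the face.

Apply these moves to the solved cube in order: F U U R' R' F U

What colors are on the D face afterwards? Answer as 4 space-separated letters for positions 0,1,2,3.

After move 1 (F): F=GGGG U=WWOO R=WRWR D=RRYY L=OYOY
After move 2 (U): U=OWOW F=WRGG R=BBWR B=OYBB L=GGOY
After move 3 (U): U=OOWW F=BBGG R=OYWR B=GGBB L=WROY
After move 4 (R'): R=YROW U=OBWG F=BOGW D=RBYG B=YGRB
After move 5 (R'): R=RWYO U=ORWY F=BBGG D=ROYW B=GGBB
After move 6 (F): F=GBGB U=ORYR R=WWYO D=YRYW L=WROO
After move 7 (U): U=YORR F=WWGB R=GGYO B=WRBB L=GBOO
Query: D face = YRYW

Answer: Y R Y W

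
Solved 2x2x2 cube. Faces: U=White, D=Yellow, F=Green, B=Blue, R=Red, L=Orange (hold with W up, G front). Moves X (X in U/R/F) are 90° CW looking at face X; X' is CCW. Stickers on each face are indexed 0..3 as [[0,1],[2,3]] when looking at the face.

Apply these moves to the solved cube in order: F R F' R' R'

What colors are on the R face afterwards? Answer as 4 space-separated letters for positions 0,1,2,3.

After move 1 (F): F=GGGG U=WWOO R=WRWR D=RRYY L=OYOY
After move 2 (R): R=WWRR U=WGOG F=GRGY D=RBYB B=OBWB
After move 3 (F'): F=RYGG U=WGWR R=BWRR D=YYYB L=OGOO
After move 4 (R'): R=WRBR U=WWWO F=RGGR D=YYYG B=BBYB
After move 5 (R'): R=RRWB U=WYWB F=RWGO D=YGYR B=GBYB
Query: R face = RRWB

Answer: R R W B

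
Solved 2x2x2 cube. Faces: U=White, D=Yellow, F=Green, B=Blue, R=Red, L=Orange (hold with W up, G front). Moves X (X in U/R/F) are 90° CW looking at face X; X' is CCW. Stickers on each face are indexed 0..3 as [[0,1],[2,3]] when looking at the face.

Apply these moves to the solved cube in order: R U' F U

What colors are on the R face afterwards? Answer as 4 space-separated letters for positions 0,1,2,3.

After move 1 (R): R=RRRR U=WGWG F=GYGY D=YBYB B=WBWB
After move 2 (U'): U=GGWW F=OOGY R=GYRR B=RRWB L=WBOO
After move 3 (F): F=GOYO U=GGOB R=WYWR D=RGYB L=WYOB
After move 4 (U): U=OGBG F=WYYO R=RRWR B=WYWB L=GOOB
Query: R face = RRWR

Answer: R R W R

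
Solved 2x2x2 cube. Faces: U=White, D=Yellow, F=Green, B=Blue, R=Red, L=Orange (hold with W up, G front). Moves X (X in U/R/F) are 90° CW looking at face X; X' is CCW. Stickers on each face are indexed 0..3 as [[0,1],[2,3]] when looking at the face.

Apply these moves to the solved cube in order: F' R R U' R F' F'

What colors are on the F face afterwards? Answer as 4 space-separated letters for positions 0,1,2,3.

Answer: R G W O

Derivation:
After move 1 (F'): F=GGGG U=WWRR R=YRYR D=OOYY L=OWOW
After move 2 (R): R=YYRR U=WGRG F=GOGY D=OBYB B=RBWB
After move 3 (R): R=RYRY U=WORY F=GBGB D=OWYR B=GBGB
After move 4 (U'): U=OYWR F=OWGB R=GBRY B=RYGB L=GBOW
After move 5 (R): R=RGYB U=OWWB F=OWGR D=OGYR B=RYYB
After move 6 (F'): F=WROG U=OWRY R=GGOB D=BWYR L=GBOW
After move 7 (F'): F=RGWO U=OWGO R=WGBB D=BWYR L=GYOR
Query: F face = RGWO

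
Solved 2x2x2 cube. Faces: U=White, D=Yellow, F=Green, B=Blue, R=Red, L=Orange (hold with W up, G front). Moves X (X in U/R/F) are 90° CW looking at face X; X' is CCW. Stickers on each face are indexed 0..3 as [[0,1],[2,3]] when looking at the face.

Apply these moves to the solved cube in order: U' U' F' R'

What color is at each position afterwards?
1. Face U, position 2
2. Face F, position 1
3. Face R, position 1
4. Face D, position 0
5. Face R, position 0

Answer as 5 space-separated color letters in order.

After move 1 (U'): U=WWWW F=OOGG R=GGRR B=RRBB L=BBOO
After move 2 (U'): U=WWWW F=BBGG R=OORR B=GGBB L=RROO
After move 3 (F'): F=BGBG U=WWOR R=YOYR D=ROYY L=RWOW
After move 4 (R'): R=ORYY U=WBOG F=BWBR D=RGYG B=YGOB
Query 1: U[2] = O
Query 2: F[1] = W
Query 3: R[1] = R
Query 4: D[0] = R
Query 5: R[0] = O

Answer: O W R R O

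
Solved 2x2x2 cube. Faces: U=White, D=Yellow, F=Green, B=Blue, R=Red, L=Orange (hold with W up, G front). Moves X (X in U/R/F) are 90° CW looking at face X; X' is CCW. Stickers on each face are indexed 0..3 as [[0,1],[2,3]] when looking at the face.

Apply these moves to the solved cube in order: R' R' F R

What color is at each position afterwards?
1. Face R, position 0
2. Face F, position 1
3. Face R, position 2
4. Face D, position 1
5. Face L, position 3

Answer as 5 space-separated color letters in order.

Answer: Y R R G W

Derivation:
After move 1 (R'): R=RRRR U=WBWB F=GWGW D=YGYG B=YBYB
After move 2 (R'): R=RRRR U=WYWY F=GBGB D=YWYW B=GBGB
After move 3 (F): F=GGBB U=WYOO R=WRYR D=RRYW L=OYOW
After move 4 (R): R=YWRR U=WGOB F=GRBW D=RGYG B=OBYB
Query 1: R[0] = Y
Query 2: F[1] = R
Query 3: R[2] = R
Query 4: D[1] = G
Query 5: L[3] = W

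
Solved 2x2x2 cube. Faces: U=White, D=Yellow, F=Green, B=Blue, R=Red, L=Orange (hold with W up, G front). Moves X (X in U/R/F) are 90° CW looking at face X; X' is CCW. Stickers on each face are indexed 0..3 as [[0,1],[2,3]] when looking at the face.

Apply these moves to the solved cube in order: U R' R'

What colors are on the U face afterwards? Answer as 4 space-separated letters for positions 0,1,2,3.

Answer: W Y W Y

Derivation:
After move 1 (U): U=WWWW F=RRGG R=BBRR B=OOBB L=GGOO
After move 2 (R'): R=BRBR U=WBWO F=RWGW D=YRYG B=YOYB
After move 3 (R'): R=RRBB U=WYWY F=RBGO D=YWYW B=GORB
Query: U face = WYWY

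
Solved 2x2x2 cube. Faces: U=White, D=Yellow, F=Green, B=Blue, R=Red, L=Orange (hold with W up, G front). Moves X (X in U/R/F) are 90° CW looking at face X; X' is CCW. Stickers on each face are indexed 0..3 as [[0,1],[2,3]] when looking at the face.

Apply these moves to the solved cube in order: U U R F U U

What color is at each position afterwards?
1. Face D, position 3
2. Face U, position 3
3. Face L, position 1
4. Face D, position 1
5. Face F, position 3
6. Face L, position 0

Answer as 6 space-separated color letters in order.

After move 1 (U): U=WWWW F=RRGG R=BBRR B=OOBB L=GGOO
After move 2 (U): U=WWWW F=BBGG R=OORR B=GGBB L=RROO
After move 3 (R): R=RORO U=WBWG F=BYGY D=YBYG B=WGWB
After move 4 (F): F=GBYY U=WBOR R=WOGO D=RRYG L=RYOB
After move 5 (U): U=OWRB F=WOYY R=WGGO B=RYWB L=GBOB
After move 6 (U): U=ROBW F=WGYY R=RYGO B=GBWB L=WOOB
Query 1: D[3] = G
Query 2: U[3] = W
Query 3: L[1] = O
Query 4: D[1] = R
Query 5: F[3] = Y
Query 6: L[0] = W

Answer: G W O R Y W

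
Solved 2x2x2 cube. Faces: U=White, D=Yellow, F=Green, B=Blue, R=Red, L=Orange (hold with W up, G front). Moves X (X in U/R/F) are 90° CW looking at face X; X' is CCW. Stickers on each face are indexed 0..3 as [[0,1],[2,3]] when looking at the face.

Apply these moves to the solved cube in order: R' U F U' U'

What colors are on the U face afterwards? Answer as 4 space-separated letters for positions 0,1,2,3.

After move 1 (R'): R=RRRR U=WBWB F=GWGW D=YGYG B=YBYB
After move 2 (U): U=WWBB F=RRGW R=YBRR B=OOYB L=GWOO
After move 3 (F): F=GRWR U=WWOW R=BBBR D=RYYG L=GYOG
After move 4 (U'): U=WWWO F=GYWR R=GRBR B=BBYB L=OOOG
After move 5 (U'): U=WOWW F=OOWR R=GYBR B=GRYB L=BBOG
Query: U face = WOWW

Answer: W O W W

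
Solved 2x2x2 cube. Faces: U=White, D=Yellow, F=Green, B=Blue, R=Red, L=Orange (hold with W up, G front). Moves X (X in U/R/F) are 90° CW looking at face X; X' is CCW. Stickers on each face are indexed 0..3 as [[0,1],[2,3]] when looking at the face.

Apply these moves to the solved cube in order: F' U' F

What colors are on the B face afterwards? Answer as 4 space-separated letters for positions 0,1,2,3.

After move 1 (F'): F=GGGG U=WWRR R=YRYR D=OOYY L=OWOW
After move 2 (U'): U=WRWR F=OWGG R=GGYR B=YRBB L=BBOW
After move 3 (F): F=GOGW U=WRWB R=WGRR D=YGYY L=BOOO
Query: B face = YRBB

Answer: Y R B B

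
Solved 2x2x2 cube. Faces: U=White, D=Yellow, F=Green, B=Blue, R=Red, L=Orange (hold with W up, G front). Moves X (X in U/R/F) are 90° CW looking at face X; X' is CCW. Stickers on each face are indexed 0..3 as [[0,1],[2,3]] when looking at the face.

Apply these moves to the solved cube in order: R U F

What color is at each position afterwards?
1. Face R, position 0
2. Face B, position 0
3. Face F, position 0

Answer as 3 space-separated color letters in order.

After move 1 (R): R=RRRR U=WGWG F=GYGY D=YBYB B=WBWB
After move 2 (U): U=WWGG F=RRGY R=WBRR B=OOWB L=GYOO
After move 3 (F): F=GRYR U=WWOY R=GBGR D=RWYB L=GYOB
Query 1: R[0] = G
Query 2: B[0] = O
Query 3: F[0] = G

Answer: G O G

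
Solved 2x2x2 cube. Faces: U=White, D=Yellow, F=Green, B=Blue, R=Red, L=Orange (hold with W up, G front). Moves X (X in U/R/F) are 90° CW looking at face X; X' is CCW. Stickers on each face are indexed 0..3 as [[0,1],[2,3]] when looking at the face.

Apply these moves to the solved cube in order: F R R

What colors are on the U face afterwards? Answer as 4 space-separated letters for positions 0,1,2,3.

After move 1 (F): F=GGGG U=WWOO R=WRWR D=RRYY L=OYOY
After move 2 (R): R=WWRR U=WGOG F=GRGY D=RBYB B=OBWB
After move 3 (R): R=RWRW U=WROY F=GBGB D=RWYO B=GBGB
Query: U face = WROY

Answer: W R O Y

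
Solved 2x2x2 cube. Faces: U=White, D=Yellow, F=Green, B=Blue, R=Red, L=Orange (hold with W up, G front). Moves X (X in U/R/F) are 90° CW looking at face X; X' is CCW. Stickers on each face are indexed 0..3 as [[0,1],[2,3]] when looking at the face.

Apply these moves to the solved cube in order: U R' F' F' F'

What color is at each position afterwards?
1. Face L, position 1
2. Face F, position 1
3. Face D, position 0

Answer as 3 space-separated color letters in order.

Answer: Y R B

Derivation:
After move 1 (U): U=WWWW F=RRGG R=BBRR B=OOBB L=GGOO
After move 2 (R'): R=BRBR U=WBWO F=RWGW D=YRYG B=YOYB
After move 3 (F'): F=WWRG U=WBBB R=RRYR D=GOYG L=GOOW
After move 4 (F'): F=WGWR U=WBRY R=ORGR D=OWYG L=GBOB
After move 5 (F'): F=GRWW U=WBOG R=WROR D=BBYG L=GYOR
Query 1: L[1] = Y
Query 2: F[1] = R
Query 3: D[0] = B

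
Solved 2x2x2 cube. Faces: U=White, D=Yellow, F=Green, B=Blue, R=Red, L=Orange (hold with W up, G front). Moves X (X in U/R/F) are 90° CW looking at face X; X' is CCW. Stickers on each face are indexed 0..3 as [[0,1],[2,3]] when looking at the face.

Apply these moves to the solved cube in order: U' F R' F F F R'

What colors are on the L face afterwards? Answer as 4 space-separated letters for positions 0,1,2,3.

After move 1 (U'): U=WWWW F=OOGG R=GGRR B=RRBB L=BBOO
After move 2 (F): F=GOGO U=WWOB R=WGWR D=RGYY L=BYOY
After move 3 (R'): R=GRWW U=WBOR F=GWGB D=ROYO B=YRGB
After move 4 (F): F=GGBW U=WBYY R=ORRW D=WGYO L=BROO
After move 5 (F): F=BGWG U=WBOR R=YRYW D=ROYO L=BWOG
After move 6 (F): F=WBGG U=WBGW R=ORRW D=YYYO L=BROO
After move 7 (R'): R=RWOR U=WGGY F=WBGW D=YBYG B=ORYB
Query: L face = BROO

Answer: B R O O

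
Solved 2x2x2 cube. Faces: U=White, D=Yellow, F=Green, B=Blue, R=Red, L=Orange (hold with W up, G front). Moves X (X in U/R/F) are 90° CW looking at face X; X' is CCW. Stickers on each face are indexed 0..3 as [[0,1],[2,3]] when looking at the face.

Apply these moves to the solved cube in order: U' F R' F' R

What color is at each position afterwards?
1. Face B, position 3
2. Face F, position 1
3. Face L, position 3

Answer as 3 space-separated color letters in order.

After move 1 (U'): U=WWWW F=OOGG R=GGRR B=RRBB L=BBOO
After move 2 (F): F=GOGO U=WWOB R=WGWR D=RGYY L=BYOY
After move 3 (R'): R=GRWW U=WBOR F=GWGB D=ROYO B=YRGB
After move 4 (F'): F=WBGG U=WBGW R=ORRW D=YYYO L=BROO
After move 5 (R): R=ROWR U=WBGG F=WYGO D=YGYY B=WRBB
Query 1: B[3] = B
Query 2: F[1] = Y
Query 3: L[3] = O

Answer: B Y O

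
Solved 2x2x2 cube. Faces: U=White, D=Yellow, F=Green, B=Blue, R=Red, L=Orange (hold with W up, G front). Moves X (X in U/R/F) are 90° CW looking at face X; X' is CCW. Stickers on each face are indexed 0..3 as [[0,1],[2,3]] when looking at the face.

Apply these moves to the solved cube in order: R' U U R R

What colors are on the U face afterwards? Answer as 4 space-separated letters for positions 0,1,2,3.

Answer: B G B G

Derivation:
After move 1 (R'): R=RRRR U=WBWB F=GWGW D=YGYG B=YBYB
After move 2 (U): U=WWBB F=RRGW R=YBRR B=OOYB L=GWOO
After move 3 (U): U=BWBW F=YBGW R=OORR B=GWYB L=RROO
After move 4 (R): R=RORO U=BBBW F=YGGG D=YYYG B=WWWB
After move 5 (R): R=RROO U=BGBG F=YYGG D=YWYW B=WWBB
Query: U face = BGBG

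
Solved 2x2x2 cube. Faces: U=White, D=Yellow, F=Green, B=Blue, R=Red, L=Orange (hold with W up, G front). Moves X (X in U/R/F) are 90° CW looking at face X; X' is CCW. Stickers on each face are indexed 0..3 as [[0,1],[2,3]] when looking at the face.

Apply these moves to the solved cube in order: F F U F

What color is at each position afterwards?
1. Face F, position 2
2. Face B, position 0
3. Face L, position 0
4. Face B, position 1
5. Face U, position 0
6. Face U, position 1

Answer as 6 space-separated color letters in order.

After move 1 (F): F=GGGG U=WWOO R=WRWR D=RRYY L=OYOY
After move 2 (F): F=GGGG U=WWYY R=OROR D=WWYY L=OROR
After move 3 (U): U=YWYW F=ORGG R=BBOR B=ORBB L=GGOR
After move 4 (F): F=GOGR U=YWRG R=YBWR D=OBYY L=GWOW
Query 1: F[2] = G
Query 2: B[0] = O
Query 3: L[0] = G
Query 4: B[1] = R
Query 5: U[0] = Y
Query 6: U[1] = W

Answer: G O G R Y W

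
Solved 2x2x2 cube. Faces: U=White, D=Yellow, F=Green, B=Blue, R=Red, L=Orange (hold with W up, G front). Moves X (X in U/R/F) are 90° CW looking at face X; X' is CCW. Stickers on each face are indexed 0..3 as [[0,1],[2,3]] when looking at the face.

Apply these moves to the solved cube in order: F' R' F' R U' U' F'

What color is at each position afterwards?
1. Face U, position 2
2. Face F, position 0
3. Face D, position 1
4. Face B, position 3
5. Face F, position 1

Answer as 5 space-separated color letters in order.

After move 1 (F'): F=GGGG U=WWRR R=YRYR D=OOYY L=OWOW
After move 2 (R'): R=RRYY U=WBRB F=GWGR D=OGYG B=YBOB
After move 3 (F'): F=WRGG U=WBRY R=GROY D=WWYG L=OBOR
After move 4 (R): R=OGYR U=WRRG F=WWGG D=WOYY B=YBBB
After move 5 (U'): U=RGWR F=OBGG R=WWYR B=OGBB L=YBOR
After move 6 (U'): U=GRRW F=YBGG R=OBYR B=WWBB L=OGOR
After move 7 (F'): F=BGYG U=GROY R=OBWR D=GRYY L=OWOR
Query 1: U[2] = O
Query 2: F[0] = B
Query 3: D[1] = R
Query 4: B[3] = B
Query 5: F[1] = G

Answer: O B R B G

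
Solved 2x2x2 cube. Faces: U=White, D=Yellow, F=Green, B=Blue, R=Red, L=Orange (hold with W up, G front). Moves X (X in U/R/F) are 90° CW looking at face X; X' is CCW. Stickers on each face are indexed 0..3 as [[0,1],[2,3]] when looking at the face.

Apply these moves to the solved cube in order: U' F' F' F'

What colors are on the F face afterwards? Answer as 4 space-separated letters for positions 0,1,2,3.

After move 1 (U'): U=WWWW F=OOGG R=GGRR B=RRBB L=BBOO
After move 2 (F'): F=OGOG U=WWGR R=YGYR D=BOYY L=BWOW
After move 3 (F'): F=GGOO U=WWYY R=OGBR D=WWYY L=BROG
After move 4 (F'): F=GOGO U=WWOB R=WGWR D=RGYY L=BYOY
Query: F face = GOGO

Answer: G O G O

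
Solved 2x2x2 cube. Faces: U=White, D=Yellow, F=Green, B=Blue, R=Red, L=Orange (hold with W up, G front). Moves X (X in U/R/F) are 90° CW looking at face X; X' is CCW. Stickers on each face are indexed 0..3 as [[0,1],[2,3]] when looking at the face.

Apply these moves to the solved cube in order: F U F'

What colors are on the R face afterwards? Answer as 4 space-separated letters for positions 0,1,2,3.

After move 1 (F): F=GGGG U=WWOO R=WRWR D=RRYY L=OYOY
After move 2 (U): U=OWOW F=WRGG R=BBWR B=OYBB L=GGOY
After move 3 (F'): F=RGWG U=OWBW R=RBRR D=GYYY L=GWOO
Query: R face = RBRR

Answer: R B R R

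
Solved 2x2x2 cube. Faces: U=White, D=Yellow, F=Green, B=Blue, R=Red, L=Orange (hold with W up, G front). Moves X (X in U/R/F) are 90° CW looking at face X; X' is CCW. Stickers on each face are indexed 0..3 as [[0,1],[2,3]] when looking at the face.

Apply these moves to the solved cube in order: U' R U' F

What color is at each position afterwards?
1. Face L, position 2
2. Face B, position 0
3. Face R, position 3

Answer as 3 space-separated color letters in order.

Answer: O R G

Derivation:
After move 1 (U'): U=WWWW F=OOGG R=GGRR B=RRBB L=BBOO
After move 2 (R): R=RGRG U=WOWG F=OYGY D=YBYR B=WRWB
After move 3 (U'): U=OGWW F=BBGY R=OYRG B=RGWB L=WROO
After move 4 (F): F=GBYB U=OGOR R=WYWG D=ROYR L=WYOB
Query 1: L[2] = O
Query 2: B[0] = R
Query 3: R[3] = G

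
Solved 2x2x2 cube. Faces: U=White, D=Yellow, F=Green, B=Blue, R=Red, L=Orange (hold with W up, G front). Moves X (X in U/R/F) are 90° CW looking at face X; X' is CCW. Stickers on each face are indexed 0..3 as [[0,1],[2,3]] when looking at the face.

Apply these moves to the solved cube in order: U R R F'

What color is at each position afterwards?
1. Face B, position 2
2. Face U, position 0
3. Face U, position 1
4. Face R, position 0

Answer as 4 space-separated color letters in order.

After move 1 (U): U=WWWW F=RRGG R=BBRR B=OOBB L=GGOO
After move 2 (R): R=RBRB U=WRWG F=RYGY D=YBYO B=WOWB
After move 3 (R): R=RRBB U=WYWY F=RBGO D=YWYW B=GORB
After move 4 (F'): F=BORG U=WYRB R=WRYB D=GOYW L=GYOW
Query 1: B[2] = R
Query 2: U[0] = W
Query 3: U[1] = Y
Query 4: R[0] = W

Answer: R W Y W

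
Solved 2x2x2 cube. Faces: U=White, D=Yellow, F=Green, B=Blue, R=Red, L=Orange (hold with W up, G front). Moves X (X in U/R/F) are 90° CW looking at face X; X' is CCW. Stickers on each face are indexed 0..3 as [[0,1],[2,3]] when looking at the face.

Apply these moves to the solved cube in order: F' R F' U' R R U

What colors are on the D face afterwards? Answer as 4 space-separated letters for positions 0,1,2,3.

Answer: W R Y Y

Derivation:
After move 1 (F'): F=GGGG U=WWRR R=YRYR D=OOYY L=OWOW
After move 2 (R): R=YYRR U=WGRG F=GOGY D=OBYB B=RBWB
After move 3 (F'): F=OYGG U=WGYR R=BYOR D=WWYB L=OGOR
After move 4 (U'): U=GRWY F=OGGG R=OYOR B=BYWB L=RBOR
After move 5 (R): R=OORY U=GGWG F=OWGB D=WWYB B=YYRB
After move 6 (R): R=ROYO U=GWWB F=OWGB D=WRYY B=GYGB
After move 7 (U): U=WGBW F=ROGB R=GYYO B=RBGB L=OWOR
Query: D face = WRYY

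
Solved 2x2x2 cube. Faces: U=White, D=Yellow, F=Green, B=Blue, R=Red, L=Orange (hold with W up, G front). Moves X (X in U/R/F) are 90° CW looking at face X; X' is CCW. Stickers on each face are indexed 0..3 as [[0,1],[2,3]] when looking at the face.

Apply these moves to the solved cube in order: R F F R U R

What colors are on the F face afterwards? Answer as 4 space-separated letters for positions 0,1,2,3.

Answer: O W Y W

Derivation:
After move 1 (R): R=RRRR U=WGWG F=GYGY D=YBYB B=WBWB
After move 2 (F): F=GGYY U=WGOO R=WRGR D=RRYB L=OYOB
After move 3 (F): F=YGYG U=WGBY R=OROR D=GWYB L=OROR
After move 4 (R): R=OORR U=WGBG F=YWYB D=GWYW B=YBGB
After move 5 (U): U=BWGG F=OOYB R=YBRR B=ORGB L=YWOR
After move 6 (R): R=RYRB U=BOGB F=OWYW D=GGYO B=GRWB
Query: F face = OWYW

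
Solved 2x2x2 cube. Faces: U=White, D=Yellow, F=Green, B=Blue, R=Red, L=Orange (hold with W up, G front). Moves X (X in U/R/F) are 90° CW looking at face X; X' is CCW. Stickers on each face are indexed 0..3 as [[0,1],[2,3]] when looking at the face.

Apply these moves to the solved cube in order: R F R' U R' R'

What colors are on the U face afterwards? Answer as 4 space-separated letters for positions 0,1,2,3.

After move 1 (R): R=RRRR U=WGWG F=GYGY D=YBYB B=WBWB
After move 2 (F): F=GGYY U=WGOO R=WRGR D=RRYB L=OYOB
After move 3 (R'): R=RRWG U=WWOW F=GGYO D=RGYY B=BBRB
After move 4 (U): U=OWWW F=RRYO R=BBWG B=OYRB L=GGOB
After move 5 (R'): R=BGBW U=ORWO F=RWYW D=RRYO B=YYGB
After move 6 (R'): R=GWBB U=OGWY F=RRYO D=RWYW B=OYRB
Query: U face = OGWY

Answer: O G W Y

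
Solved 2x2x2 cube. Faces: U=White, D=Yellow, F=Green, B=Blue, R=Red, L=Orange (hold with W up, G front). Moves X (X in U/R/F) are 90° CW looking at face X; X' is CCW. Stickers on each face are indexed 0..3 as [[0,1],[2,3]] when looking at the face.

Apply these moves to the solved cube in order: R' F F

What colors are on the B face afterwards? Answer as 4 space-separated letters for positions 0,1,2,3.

After move 1 (R'): R=RRRR U=WBWB F=GWGW D=YGYG B=YBYB
After move 2 (F): F=GGWW U=WBOO R=WRBR D=RRYG L=OYOG
After move 3 (F): F=WGWG U=WBGY R=OROR D=BWYG L=OROR
Query: B face = YBYB

Answer: Y B Y B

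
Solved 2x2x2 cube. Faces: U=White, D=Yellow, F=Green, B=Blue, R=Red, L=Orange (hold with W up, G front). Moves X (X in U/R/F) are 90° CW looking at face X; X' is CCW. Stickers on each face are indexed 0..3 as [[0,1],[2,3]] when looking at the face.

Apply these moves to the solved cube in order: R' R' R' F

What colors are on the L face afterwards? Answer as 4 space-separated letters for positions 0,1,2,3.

Answer: O Y O B

Derivation:
After move 1 (R'): R=RRRR U=WBWB F=GWGW D=YGYG B=YBYB
After move 2 (R'): R=RRRR U=WYWY F=GBGB D=YWYW B=GBGB
After move 3 (R'): R=RRRR U=WGWG F=GYGY D=YBYB B=WBWB
After move 4 (F): F=GGYY U=WGOO R=WRGR D=RRYB L=OYOB
Query: L face = OYOB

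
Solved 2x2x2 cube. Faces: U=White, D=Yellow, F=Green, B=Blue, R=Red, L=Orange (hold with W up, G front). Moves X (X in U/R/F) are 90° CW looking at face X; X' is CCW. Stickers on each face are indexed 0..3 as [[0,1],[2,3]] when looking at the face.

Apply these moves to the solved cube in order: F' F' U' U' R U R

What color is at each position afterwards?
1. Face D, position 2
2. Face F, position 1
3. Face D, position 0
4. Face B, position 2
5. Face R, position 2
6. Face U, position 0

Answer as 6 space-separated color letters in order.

Answer: Y B W Y R W

Derivation:
After move 1 (F'): F=GGGG U=WWRR R=YRYR D=OOYY L=OWOW
After move 2 (F'): F=GGGG U=WWYY R=OROR D=WWYY L=OROR
After move 3 (U'): U=WYWY F=ORGG R=GGOR B=ORBB L=BBOR
After move 4 (U'): U=YYWW F=BBGG R=OROR B=GGBB L=OROR
After move 5 (R): R=OORR U=YBWG F=BWGY D=WBYG B=WGYB
After move 6 (U): U=WYGB F=OOGY R=WGRR B=ORYB L=BWOR
After move 7 (R): R=RWRG U=WOGY F=OBGG D=WYYO B=BRYB
Query 1: D[2] = Y
Query 2: F[1] = B
Query 3: D[0] = W
Query 4: B[2] = Y
Query 5: R[2] = R
Query 6: U[0] = W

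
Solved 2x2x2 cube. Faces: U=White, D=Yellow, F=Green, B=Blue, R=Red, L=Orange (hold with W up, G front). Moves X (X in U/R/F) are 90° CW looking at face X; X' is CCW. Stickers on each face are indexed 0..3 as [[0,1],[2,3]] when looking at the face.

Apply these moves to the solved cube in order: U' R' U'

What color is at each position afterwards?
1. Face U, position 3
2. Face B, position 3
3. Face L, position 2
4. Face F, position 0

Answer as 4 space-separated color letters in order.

After move 1 (U'): U=WWWW F=OOGG R=GGRR B=RRBB L=BBOO
After move 2 (R'): R=GRGR U=WBWR F=OWGW D=YOYG B=YRYB
After move 3 (U'): U=BRWW F=BBGW R=OWGR B=GRYB L=YROO
Query 1: U[3] = W
Query 2: B[3] = B
Query 3: L[2] = O
Query 4: F[0] = B

Answer: W B O B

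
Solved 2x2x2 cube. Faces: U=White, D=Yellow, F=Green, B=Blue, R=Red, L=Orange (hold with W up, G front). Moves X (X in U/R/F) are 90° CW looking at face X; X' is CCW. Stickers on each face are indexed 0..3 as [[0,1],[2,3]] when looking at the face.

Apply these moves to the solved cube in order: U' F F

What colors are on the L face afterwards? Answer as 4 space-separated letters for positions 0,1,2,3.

Answer: B R O G

Derivation:
After move 1 (U'): U=WWWW F=OOGG R=GGRR B=RRBB L=BBOO
After move 2 (F): F=GOGO U=WWOB R=WGWR D=RGYY L=BYOY
After move 3 (F): F=GGOO U=WWYY R=OGBR D=WWYY L=BROG
Query: L face = BROG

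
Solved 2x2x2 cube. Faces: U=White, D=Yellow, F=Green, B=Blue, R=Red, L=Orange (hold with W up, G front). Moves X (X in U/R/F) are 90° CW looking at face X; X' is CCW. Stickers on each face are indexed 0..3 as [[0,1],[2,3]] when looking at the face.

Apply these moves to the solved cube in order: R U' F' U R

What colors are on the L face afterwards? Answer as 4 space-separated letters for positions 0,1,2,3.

After move 1 (R): R=RRRR U=WGWG F=GYGY D=YBYB B=WBWB
After move 2 (U'): U=GGWW F=OOGY R=GYRR B=RRWB L=WBOO
After move 3 (F'): F=OYOG U=GGGR R=BYYR D=BOYB L=WWOW
After move 4 (U): U=GGRG F=BYOG R=RRYR B=WWWB L=OYOW
After move 5 (R): R=YRRR U=GYRG F=BOOB D=BWYW B=GWGB
Query: L face = OYOW

Answer: O Y O W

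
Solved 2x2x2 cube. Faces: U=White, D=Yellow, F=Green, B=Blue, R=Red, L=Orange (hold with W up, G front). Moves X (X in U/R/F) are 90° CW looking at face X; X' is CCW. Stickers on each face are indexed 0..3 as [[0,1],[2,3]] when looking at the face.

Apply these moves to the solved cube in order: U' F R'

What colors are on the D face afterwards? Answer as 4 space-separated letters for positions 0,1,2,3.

After move 1 (U'): U=WWWW F=OOGG R=GGRR B=RRBB L=BBOO
After move 2 (F): F=GOGO U=WWOB R=WGWR D=RGYY L=BYOY
After move 3 (R'): R=GRWW U=WBOR F=GWGB D=ROYO B=YRGB
Query: D face = ROYO

Answer: R O Y O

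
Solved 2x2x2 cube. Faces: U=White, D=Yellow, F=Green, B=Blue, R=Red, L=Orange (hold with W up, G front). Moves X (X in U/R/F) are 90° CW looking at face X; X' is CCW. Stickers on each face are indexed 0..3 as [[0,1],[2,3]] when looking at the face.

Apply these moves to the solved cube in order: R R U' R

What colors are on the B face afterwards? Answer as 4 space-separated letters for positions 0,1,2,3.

Answer: W R Y B

Derivation:
After move 1 (R): R=RRRR U=WGWG F=GYGY D=YBYB B=WBWB
After move 2 (R): R=RRRR U=WYWY F=GBGB D=YWYW B=GBGB
After move 3 (U'): U=YYWW F=OOGB R=GBRR B=RRGB L=GBOO
After move 4 (R): R=RGRB U=YOWB F=OWGW D=YGYR B=WRYB
Query: B face = WRYB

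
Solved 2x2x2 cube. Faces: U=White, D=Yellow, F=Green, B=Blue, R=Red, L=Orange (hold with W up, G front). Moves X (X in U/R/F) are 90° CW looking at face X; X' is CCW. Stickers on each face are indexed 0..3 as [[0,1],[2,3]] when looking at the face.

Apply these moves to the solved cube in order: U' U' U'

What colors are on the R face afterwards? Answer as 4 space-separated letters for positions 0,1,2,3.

Answer: B B R R

Derivation:
After move 1 (U'): U=WWWW F=OOGG R=GGRR B=RRBB L=BBOO
After move 2 (U'): U=WWWW F=BBGG R=OORR B=GGBB L=RROO
After move 3 (U'): U=WWWW F=RRGG R=BBRR B=OOBB L=GGOO
Query: R face = BBRR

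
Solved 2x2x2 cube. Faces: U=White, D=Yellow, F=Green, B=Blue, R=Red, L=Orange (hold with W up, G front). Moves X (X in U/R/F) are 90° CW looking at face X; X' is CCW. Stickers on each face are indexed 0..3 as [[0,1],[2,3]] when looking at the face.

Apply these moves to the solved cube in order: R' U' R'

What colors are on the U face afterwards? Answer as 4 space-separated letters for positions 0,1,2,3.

Answer: B Y W R

Derivation:
After move 1 (R'): R=RRRR U=WBWB F=GWGW D=YGYG B=YBYB
After move 2 (U'): U=BBWW F=OOGW R=GWRR B=RRYB L=YBOO
After move 3 (R'): R=WRGR U=BYWR F=OBGW D=YOYW B=GRGB
Query: U face = BYWR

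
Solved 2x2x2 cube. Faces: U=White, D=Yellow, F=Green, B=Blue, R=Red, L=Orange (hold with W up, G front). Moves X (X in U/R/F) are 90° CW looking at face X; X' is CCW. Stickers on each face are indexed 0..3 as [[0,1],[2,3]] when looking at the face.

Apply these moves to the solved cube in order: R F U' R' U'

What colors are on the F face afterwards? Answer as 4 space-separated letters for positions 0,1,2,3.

Answer: W B Y O

Derivation:
After move 1 (R): R=RRRR U=WGWG F=GYGY D=YBYB B=WBWB
After move 2 (F): F=GGYY U=WGOO R=WRGR D=RRYB L=OYOB
After move 3 (U'): U=GOWO F=OYYY R=GGGR B=WRWB L=WBOB
After move 4 (R'): R=GRGG U=GWWW F=OOYO D=RYYY B=BRRB
After move 5 (U'): U=WWGW F=WBYO R=OOGG B=GRRB L=BROB
Query: F face = WBYO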